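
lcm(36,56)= 504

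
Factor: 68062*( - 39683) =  - 2700904346 = -  2^1*7^1*5669^1*34031^1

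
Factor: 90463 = 61^1*1483^1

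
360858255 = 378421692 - 17563437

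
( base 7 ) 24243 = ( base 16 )189F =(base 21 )e63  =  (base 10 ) 6303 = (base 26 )98b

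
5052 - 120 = 4932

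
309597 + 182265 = 491862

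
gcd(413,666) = 1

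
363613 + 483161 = 846774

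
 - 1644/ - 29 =1644/29 = 56.69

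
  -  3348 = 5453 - 8801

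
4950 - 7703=-2753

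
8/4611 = 8/4611= 0.00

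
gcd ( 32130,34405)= 35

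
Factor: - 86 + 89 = 3 = 3^1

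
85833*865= 74245545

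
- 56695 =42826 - 99521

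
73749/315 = 234 + 13/105 = 234.12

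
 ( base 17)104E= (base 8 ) 11603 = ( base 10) 4995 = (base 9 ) 6760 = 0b1001110000011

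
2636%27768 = 2636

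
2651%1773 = 878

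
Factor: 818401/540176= 2^( - 4 )*7^(- 2)*13^(  -  1)*41^1*53^(  -  1 )*19961^1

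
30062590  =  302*99545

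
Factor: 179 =179^1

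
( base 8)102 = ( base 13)51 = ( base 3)2110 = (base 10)66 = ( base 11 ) 60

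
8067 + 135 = 8202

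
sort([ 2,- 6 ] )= [- 6,2]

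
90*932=83880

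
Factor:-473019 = - 3^1*29^1*5437^1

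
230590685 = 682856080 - 452265395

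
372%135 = 102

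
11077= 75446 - 64369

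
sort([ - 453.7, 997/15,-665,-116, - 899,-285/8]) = [-899 , - 665, - 453.7, - 116, - 285/8,  997/15 ] 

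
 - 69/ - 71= 69/71 = 0.97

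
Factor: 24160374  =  2^1*3^2*7^1*191749^1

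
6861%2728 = 1405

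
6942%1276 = 562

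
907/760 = 907/760  =  1.19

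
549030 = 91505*6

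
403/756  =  403/756  =  0.53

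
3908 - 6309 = - 2401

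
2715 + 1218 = 3933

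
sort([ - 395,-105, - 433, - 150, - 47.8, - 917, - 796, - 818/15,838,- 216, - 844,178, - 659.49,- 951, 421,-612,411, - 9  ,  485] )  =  [-951, - 917, - 844, - 796,-659.49, - 612, - 433, - 395, - 216, - 150,-105, - 818/15,-47.8, - 9, 178, 411, 421, 485,  838] 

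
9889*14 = 138446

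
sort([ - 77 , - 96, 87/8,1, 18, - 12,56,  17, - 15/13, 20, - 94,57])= [ - 96, - 94, - 77,- 12, - 15/13, 1 , 87/8,17, 18,  20, 56,57]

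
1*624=624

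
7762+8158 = 15920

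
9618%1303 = 497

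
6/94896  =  1/15816 = 0.00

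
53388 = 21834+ 31554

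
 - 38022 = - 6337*6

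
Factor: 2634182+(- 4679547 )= - 5^1*7^1*58439^1 = - 2045365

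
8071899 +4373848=12445747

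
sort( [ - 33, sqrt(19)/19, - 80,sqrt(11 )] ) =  [ - 80, - 33, sqrt( 19 ) /19, sqrt( 11 ) ]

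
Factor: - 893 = -19^1*47^1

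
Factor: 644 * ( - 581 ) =  -  2^2*7^2*23^1*83^1 = - 374164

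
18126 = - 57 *( - 318)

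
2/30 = 1/15 = 0.07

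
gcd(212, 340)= 4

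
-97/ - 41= 2 + 15/41 = 2.37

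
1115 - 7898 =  - 6783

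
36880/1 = 36880 = 36880.00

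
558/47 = 558/47 = 11.87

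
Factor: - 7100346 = - 2^1*3^1 * 11^1*107581^1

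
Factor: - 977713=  - 11^1 * 88883^1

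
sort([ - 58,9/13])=[ - 58,9/13 ] 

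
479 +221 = 700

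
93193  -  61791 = 31402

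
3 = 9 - 6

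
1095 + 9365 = 10460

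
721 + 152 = 873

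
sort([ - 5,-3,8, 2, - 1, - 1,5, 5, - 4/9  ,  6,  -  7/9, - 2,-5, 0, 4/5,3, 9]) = [ - 5, - 5, - 3,-2,-1, - 1, - 7/9, - 4/9,0 , 4/5, 2, 3, 5, 5,6, 8,9 ]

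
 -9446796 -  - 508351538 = 498904742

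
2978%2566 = 412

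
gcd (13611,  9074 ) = 4537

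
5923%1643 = 994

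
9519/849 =11+60/283 = 11.21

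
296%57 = 11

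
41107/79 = 41107/79 = 520.34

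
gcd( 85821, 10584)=3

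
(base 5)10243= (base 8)1272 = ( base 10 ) 698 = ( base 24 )152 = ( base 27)pn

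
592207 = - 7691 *( -77 ) 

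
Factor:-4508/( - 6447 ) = 644/921 = 2^2 *3^( - 1 )*7^1*23^1 *307^( -1) 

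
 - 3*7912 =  - 23736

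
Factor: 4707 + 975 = 2^1* 3^1*947^1 = 5682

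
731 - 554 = 177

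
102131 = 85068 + 17063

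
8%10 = 8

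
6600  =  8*825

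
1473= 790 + 683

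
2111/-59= - 2111/59= - 35.78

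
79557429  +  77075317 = 156632746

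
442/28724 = 221/14362 = 0.02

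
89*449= 39961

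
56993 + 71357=128350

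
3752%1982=1770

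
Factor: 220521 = 3^1*7^1*10501^1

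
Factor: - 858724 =-2^2*19^1 * 11299^1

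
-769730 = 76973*( - 10 ) 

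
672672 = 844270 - 171598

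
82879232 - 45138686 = 37740546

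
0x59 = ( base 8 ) 131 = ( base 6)225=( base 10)89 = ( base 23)3K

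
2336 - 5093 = - 2757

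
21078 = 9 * 2342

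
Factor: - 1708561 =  - 53^1*32237^1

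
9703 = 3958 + 5745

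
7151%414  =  113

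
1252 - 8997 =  - 7745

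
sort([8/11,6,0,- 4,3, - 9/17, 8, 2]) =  [- 4,-9/17,0, 8/11, 2, 3,  6,8]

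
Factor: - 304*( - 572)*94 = 16345472 = 2^7*11^1*13^1 * 19^1 * 47^1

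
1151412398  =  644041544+507370854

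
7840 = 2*3920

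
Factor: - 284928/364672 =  - 318/407 = - 2^1*3^1*11^( - 1)*37^( - 1 )*53^1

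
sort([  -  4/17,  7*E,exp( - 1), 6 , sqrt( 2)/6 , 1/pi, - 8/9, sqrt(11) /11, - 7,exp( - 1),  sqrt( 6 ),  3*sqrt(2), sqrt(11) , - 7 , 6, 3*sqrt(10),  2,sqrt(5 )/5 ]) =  [ - 7, - 7 , - 8/9, -4/17,sqrt(2)/6, sqrt (11)/11,1/pi, exp(  -  1), exp( - 1),sqrt(5) /5,2 , sqrt( 6),sqrt(11),3*sqrt(2),6 , 6 , 3*sqrt( 10 ), 7*E] 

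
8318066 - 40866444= - 32548378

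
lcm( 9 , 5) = 45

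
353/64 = 353/64 = 5.52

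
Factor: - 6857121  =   - 3^1*79^1  *  28933^1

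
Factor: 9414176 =2^5*23^1*12791^1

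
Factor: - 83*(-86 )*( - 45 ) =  -2^1*3^2*5^1*43^1* 83^1 = - 321210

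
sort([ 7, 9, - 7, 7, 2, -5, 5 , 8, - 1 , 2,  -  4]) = [ - 7,- 5,  -  4, - 1, 2,2,5,7,7, 8, 9 ] 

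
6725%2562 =1601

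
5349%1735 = 144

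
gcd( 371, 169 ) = 1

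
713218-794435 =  - 81217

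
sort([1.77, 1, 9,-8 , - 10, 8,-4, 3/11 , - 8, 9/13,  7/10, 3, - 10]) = [-10,-10 ,-8, - 8, - 4, 3/11, 9/13, 7/10,1,  1.77, 3, 8, 9 ]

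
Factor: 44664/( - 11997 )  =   - 2^3  *  3^( - 1) * 31^( - 1 )*43^ ( - 1)*1861^1 = - 14888/3999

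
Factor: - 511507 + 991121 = 479614 = 2^1*239807^1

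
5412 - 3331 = 2081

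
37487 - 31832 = 5655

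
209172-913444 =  - 704272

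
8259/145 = 56 + 139/145 = 56.96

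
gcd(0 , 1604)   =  1604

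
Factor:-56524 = - 2^2*13^1*1087^1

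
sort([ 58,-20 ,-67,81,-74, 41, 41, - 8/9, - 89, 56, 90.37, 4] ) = [-89, - 74,-67, - 20, - 8/9, 4, 41, 41 , 56, 58,81, 90.37 ] 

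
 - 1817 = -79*23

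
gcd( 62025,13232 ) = 827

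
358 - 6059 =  - 5701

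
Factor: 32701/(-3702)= -53/6=- 2^(  -  1)*3^(- 1 ) *53^1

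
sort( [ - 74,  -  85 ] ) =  [ - 85, - 74 ] 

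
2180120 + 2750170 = 4930290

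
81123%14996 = 6143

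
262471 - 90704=171767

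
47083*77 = 3625391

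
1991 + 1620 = 3611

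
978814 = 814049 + 164765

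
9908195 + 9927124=19835319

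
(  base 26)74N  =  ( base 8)11373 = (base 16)12fb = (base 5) 123414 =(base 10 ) 4859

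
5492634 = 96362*57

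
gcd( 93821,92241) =1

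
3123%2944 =179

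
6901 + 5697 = 12598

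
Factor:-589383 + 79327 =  -2^3*103^1 *619^1 = -510056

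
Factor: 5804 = 2^2*1451^1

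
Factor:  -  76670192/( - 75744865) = 2^4 *5^(-1)*7^(- 1)*23^( - 2)*31^1*331^1*467^1*4091^( - 1 )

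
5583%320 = 143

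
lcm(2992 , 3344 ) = 56848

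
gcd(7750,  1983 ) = 1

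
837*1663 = 1391931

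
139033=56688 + 82345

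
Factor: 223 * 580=129340 = 2^2 * 5^1 * 29^1*223^1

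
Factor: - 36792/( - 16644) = 42/19 = 2^1*3^1*7^1*19^(-1 )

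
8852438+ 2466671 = 11319109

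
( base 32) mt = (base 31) NK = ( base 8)1335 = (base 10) 733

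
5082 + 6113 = 11195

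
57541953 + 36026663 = 93568616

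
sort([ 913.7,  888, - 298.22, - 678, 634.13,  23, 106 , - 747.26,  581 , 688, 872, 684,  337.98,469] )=[ - 747.26, - 678,-298.22, 23, 106, 337.98,469, 581, 634.13,684, 688, 872, 888, 913.7]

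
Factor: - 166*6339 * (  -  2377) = 2^1*3^1*83^1*2113^1*2377^1 =2501255298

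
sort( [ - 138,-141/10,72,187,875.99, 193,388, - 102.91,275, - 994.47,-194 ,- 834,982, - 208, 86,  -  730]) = [-994.47,- 834, - 730, - 208, - 194, - 138, - 102.91, - 141/10, 72,86,187, 193,275, 388, 875.99, 982 ]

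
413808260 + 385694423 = 799502683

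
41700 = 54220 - 12520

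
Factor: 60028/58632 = 43/42= 2^( - 1 ) * 3^ ( - 1)*7^( - 1)*43^1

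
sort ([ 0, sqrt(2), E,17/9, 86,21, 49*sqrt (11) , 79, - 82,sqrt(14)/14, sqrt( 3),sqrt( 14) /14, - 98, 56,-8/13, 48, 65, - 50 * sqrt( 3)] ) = [ - 98, - 50 * sqrt(3 ), - 82, - 8/13, 0,sqrt (14)/14,sqrt ( 14 ) /14,sqrt( 2),sqrt ( 3),17/9,E,21,48, 56 , 65, 79 , 86, 49*sqrt(11) ]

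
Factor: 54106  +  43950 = 2^3*7^1 * 17^1 * 103^1 = 98056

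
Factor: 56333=56333^1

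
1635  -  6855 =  - 5220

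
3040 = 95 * 32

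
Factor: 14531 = 11^1*1321^1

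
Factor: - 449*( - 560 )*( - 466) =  - 2^5 * 5^1*7^1*233^1*449^1 = - 117171040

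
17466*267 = 4663422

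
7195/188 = 7195/188 = 38.27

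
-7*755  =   - 5285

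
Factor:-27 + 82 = 55=5^1*11^1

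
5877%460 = 357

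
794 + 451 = 1245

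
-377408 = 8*( - 47176) 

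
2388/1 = 2388 =2388.00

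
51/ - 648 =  - 17/216 = - 0.08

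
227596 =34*6694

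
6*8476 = 50856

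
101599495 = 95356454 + 6243041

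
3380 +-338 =3042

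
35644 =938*38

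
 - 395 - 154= - 549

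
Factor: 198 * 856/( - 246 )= - 2^3 * 3^1*11^1 * 41^( - 1) * 107^1 = - 28248/41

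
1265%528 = 209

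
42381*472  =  20003832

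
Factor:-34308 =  - 2^2*3^2 *953^1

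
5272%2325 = 622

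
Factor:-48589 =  - 48589^1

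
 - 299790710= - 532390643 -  - 232599933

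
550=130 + 420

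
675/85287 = 225/28429 =0.01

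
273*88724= 24221652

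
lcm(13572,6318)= 366444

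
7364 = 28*263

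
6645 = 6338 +307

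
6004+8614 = 14618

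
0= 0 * 491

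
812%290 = 232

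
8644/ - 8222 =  - 4322/4111 =- 1.05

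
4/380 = 1/95 = 0.01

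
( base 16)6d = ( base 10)109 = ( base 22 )4l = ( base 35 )34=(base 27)41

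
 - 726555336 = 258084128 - 984639464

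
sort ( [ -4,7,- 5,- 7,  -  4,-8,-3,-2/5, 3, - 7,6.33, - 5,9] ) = [-8 ,-7, - 7,-5,-5, - 4, - 4,-3,-2/5,3,6.33 , 7, 9 ]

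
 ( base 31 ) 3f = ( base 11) 99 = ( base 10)108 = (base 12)90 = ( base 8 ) 154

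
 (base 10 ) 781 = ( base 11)650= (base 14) 3db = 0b1100001101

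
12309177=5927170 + 6382007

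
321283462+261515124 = 582798586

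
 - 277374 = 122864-400238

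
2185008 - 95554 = 2089454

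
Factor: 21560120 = 2^3*5^1*539003^1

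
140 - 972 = -832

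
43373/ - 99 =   -  439  +  8/9 = - 438.11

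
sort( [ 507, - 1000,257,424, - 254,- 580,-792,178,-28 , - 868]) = [-1000, - 868,-792,  -  580,-254, - 28, 178,257, 424, 507]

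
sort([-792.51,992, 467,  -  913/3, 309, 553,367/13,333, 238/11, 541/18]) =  [ - 792.51,-913/3, 238/11,367/13, 541/18, 309,333, 467,553, 992] 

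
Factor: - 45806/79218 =  -  3^( - 5 )*37^1*163^( - 1 ) *619^1 = - 22903/39609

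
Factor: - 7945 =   -  5^1*7^1*227^1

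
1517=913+604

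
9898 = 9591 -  - 307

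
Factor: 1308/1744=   3/4 = 2^(-2 ) * 3^1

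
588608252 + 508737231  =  1097345483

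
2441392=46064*53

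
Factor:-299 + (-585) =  - 884 = - 2^2*13^1*17^1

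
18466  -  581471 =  - 563005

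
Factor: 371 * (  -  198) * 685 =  - 2^1 * 3^2 * 5^1*7^1* 11^1*53^1 * 137^1 = - 50318730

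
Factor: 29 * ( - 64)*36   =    -  2^8 * 3^2*29^1 = - 66816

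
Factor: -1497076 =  - 2^2 * 7^1*127^1*421^1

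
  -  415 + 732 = 317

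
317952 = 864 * 368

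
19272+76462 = 95734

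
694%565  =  129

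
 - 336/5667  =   - 112/1889= - 0.06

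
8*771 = 6168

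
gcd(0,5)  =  5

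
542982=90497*6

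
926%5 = 1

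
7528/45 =7528/45 = 167.29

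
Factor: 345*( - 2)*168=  - 115920 = - 2^4*3^2*5^1*7^1*23^1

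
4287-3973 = 314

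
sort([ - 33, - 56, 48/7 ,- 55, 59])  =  [-56, - 55,  -  33, 48/7 , 59 ]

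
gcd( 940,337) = 1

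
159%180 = 159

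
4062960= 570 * 7128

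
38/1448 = 19/724 = 0.03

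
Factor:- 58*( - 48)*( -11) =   -  30624=- 2^5*3^1*11^1*29^1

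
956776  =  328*2917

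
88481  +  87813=176294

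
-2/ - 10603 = 2/10603 = 0.00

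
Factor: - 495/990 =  - 1/2  =  -  2^( - 1)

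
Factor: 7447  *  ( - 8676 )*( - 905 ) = 2^2 *3^2 * 5^1*11^1*181^1*241^1*677^1 = 58472205660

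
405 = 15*27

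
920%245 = 185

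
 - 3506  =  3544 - 7050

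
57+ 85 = 142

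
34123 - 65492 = - 31369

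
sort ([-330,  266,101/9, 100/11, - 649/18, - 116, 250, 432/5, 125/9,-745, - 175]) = [ -745,-330,-175,  -  116,-649/18,100/11, 101/9,125/9,432/5, 250,266]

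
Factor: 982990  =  2^1*5^1*98299^1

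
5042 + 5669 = 10711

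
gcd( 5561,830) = 83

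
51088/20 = 2554 + 2/5 = 2554.40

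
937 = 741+196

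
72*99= 7128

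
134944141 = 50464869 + 84479272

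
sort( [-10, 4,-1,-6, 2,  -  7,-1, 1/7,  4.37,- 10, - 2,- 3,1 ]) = [-10,- 10, - 7, - 6,-3 , - 2, - 1,-1, 1/7,1,2  ,  4, 4.37 ]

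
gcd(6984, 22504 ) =776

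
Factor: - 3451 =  - 7^1 * 17^1*29^1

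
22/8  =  11/4=2.75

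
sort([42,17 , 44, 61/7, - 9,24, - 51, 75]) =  [ - 51, - 9,61/7,17,24, 42,  44,75] 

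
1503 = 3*501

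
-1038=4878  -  5916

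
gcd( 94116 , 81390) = 6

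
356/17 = 20  +  16/17 = 20.94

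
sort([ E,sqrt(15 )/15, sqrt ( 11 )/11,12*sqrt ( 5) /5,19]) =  [ sqrt( 15 )/15,sqrt (11 ) /11, E,  12*sqrt ( 5 )/5,19]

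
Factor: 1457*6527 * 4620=43935456180 = 2^2*3^1*5^1 *7^1*11^1*31^1*47^1 * 61^1*107^1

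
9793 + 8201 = 17994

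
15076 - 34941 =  - 19865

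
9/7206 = 3/2402= 0.00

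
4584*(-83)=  - 380472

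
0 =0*24218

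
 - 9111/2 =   -  4556 + 1/2 = - 4555.50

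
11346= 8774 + 2572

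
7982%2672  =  2638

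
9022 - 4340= 4682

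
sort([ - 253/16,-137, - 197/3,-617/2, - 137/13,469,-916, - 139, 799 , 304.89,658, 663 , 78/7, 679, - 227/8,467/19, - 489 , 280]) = [ - 916,-489,-617/2 ,-139, - 137, - 197/3, - 227/8, - 253/16, - 137/13, 78/7,467/19, 280, 304.89,469 , 658, 663,679,799] 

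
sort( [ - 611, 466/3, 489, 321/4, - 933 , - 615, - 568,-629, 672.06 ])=[-933, - 629, - 615, - 611, - 568, 321/4, 466/3,489,672.06] 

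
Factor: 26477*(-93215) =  - 5^1*11^1*29^1*83^1 * 103^1*181^1 = - 2468053555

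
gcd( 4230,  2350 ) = 470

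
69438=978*71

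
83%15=8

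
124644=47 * 2652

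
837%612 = 225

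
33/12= 2+3/4   =  2.75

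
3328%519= 214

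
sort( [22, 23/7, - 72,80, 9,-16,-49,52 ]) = [ - 72, - 49 , - 16 , 23/7, 9,22,52, 80 ] 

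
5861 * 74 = 433714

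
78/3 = 26 = 26.00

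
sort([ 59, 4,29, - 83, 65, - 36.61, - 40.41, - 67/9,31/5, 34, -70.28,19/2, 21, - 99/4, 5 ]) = [ - 83, - 70.28, - 40.41, - 36.61, - 99/4, - 67/9,4,5,31/5,19/2 , 21,29,34, 59,  65] 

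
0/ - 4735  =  0/1 = -0.00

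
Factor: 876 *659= 2^2*3^1*73^1*659^1 = 577284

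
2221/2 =2221/2 = 1110.50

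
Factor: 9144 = 2^3*3^2*127^1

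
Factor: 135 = 3^3*5^1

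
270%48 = 30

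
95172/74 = 1286 + 4/37 = 1286.11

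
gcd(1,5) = 1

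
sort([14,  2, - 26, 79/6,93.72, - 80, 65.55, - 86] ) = [  -  86,  -  80, - 26, 2,79/6,14, 65.55, 93.72] 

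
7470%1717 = 602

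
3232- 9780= - 6548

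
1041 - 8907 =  - 7866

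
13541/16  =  846 + 5/16=846.31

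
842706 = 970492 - 127786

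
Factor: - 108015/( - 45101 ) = 285/119 = 3^1*5^1*7^( - 1 )*17^( - 1 )*19^1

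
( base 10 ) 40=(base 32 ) 18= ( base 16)28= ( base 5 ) 130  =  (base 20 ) 20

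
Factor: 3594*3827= 13754238  =  2^1*3^1*43^1 * 89^1*599^1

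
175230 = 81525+93705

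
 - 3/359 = -3/359  =  - 0.01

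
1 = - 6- - 7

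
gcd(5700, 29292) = 12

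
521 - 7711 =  -7190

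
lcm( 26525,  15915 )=79575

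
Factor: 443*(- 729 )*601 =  - 194091147 = - 3^6*443^1*601^1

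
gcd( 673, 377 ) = 1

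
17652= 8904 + 8748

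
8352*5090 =42511680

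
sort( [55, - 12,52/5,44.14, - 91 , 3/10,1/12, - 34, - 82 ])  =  [ - 91, - 82, - 34, - 12 , 1/12,3/10, 52/5,  44.14, 55] 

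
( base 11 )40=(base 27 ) 1h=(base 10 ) 44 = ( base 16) 2C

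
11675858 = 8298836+3377022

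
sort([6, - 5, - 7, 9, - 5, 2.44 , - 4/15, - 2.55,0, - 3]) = [-7 ,-5, - 5 ,  -  3, - 2.55, - 4/15, 0, 2.44, 6, 9]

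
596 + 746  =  1342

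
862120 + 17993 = 880113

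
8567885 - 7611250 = 956635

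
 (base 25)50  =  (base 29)49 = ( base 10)125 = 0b1111101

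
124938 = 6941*18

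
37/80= 37/80 = 0.46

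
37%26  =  11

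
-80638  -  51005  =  -131643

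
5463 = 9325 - 3862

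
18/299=18/299  =  0.06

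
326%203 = 123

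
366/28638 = 61/4773 = 0.01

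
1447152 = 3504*413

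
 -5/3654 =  - 5/3654  =  - 0.00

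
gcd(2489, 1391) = 1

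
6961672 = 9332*746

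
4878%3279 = 1599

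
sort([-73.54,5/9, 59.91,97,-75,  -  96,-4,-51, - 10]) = [-96,-75,-73.54, - 51,  -  10, - 4,5/9, 59.91, 97]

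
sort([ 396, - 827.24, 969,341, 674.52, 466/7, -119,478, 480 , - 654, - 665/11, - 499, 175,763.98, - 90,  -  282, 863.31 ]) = [ - 827.24, -654  , - 499, - 282, - 119,  -  90, - 665/11,466/7, 175, 341,396, 478, 480, 674.52, 763.98, 863.31, 969]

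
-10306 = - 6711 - 3595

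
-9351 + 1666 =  - 7685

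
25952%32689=25952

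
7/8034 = 7/8034 = 0.00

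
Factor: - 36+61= 25 = 5^2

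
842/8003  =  842/8003 = 0.11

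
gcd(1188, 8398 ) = 2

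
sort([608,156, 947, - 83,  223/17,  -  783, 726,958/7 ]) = [-783,  -  83, 223/17,958/7,  156,608, 726, 947] 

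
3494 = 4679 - 1185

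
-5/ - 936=5/936  =  0.01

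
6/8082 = 1/1347 = 0.00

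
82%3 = 1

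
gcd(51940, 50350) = 530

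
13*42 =546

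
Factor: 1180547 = 1180547^1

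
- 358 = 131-489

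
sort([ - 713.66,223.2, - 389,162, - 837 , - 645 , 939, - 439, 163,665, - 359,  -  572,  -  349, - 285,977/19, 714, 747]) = [ - 837,- 713.66,  -  645, - 572,-439,  -  389,-359, - 349, - 285,977/19,162,163,223.2, 665,714,747,939]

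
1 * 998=998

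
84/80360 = 3/2870 = 0.00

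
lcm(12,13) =156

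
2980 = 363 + 2617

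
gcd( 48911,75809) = 1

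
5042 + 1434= 6476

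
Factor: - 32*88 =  - 2^8*11^1 = - 2816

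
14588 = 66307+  - 51719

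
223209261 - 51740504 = 171468757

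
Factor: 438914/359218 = 7^1 * 107^1 * 613^( - 1 ) = 749/613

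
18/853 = 18/853 = 0.02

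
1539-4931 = -3392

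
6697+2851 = 9548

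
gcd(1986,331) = 331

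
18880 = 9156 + 9724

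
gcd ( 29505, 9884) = 7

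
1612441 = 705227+907214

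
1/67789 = 1/67789=0.00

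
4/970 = 2/485 = 0.00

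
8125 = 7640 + 485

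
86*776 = 66736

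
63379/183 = 1039/3=346.33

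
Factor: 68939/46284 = 2^(- 2 )*3^( - 1 )*7^( - 1)*13^1*19^ (-1)*29^( - 1 )*5303^1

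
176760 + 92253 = 269013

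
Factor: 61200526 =2^1*457^1*66959^1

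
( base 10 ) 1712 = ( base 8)3260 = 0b11010110000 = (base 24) 2N8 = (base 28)254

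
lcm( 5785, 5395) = 480155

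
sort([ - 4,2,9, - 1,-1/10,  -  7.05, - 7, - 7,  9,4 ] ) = [ - 7.05, -7, - 7, - 4,-1, - 1/10,2,4, 9,9]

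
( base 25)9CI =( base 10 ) 5943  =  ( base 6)43303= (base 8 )13467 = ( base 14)2247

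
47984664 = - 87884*( -546)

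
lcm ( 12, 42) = 84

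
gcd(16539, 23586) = 3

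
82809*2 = 165618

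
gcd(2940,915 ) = 15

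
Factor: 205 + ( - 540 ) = - 5^1*67^1 = -335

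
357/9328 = 357/9328 = 0.04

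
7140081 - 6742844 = 397237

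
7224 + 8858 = 16082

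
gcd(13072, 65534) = 2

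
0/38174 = 0  =  0.00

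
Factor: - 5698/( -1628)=2^( - 1 ) * 7^1  =  7/2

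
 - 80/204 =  - 20/51 = - 0.39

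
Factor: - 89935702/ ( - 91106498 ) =44967851/45553249 = 7^( - 1) * 19^1*127^( - 1)*283^1*8363^1 * 51241^ ( - 1) 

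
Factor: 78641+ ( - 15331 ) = 2^1*5^1*13^1 * 487^1 =63310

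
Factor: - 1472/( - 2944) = 1/2 = 2^( - 1 ) 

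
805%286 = 233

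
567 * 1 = 567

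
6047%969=233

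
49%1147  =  49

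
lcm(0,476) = 0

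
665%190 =95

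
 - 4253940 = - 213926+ - 4040014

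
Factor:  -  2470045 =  - 5^1*41^1*12049^1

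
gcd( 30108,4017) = 39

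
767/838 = 767/838 = 0.92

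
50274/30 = 1675 + 4/5=1675.80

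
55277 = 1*55277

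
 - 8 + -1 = - 9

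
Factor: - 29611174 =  - 2^1 * 37^1 * 400151^1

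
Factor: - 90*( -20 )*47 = 84600 = 2^3*3^2*5^2*47^1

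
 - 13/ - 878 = 13/878 = 0.01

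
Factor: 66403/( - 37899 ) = - 3^( - 2)*4211^ ( - 1) * 66403^1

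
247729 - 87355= 160374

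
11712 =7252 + 4460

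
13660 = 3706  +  9954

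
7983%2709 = 2565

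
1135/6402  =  1135/6402=0.18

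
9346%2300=146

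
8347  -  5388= 2959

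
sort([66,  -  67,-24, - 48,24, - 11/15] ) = [ - 67, - 48, - 24,  -  11/15,24,  66 ] 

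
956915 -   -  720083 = 1676998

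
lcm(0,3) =0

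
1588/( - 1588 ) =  - 1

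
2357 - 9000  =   - 6643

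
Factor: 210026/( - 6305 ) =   -  2^1*5^( - 1)*13^(-1 )*19^1*97^( - 1 )*5527^1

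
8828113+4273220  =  13101333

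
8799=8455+344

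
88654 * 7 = 620578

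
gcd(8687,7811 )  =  73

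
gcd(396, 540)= 36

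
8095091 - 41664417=-33569326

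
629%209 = 2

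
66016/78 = 846 +14/39 = 846.36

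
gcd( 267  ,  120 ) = 3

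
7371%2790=1791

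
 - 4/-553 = 4/553  =  0.01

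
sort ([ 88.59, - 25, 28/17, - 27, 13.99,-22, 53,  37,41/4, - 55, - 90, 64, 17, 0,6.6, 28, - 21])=[  -  90, - 55, - 27, - 25, - 22, - 21, 0, 28/17, 6.6, 41/4,13.99, 17, 28 , 37, 53, 64 , 88.59 ] 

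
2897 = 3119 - 222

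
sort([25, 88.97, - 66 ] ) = [-66 , 25,88.97 ]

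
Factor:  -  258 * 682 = -175956 = - 2^2*3^1*11^1*31^1*43^1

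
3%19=3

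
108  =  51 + 57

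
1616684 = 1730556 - 113872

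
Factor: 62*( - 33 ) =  - 2046 = - 2^1*3^1*11^1*31^1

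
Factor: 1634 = 2^1 * 19^1*43^1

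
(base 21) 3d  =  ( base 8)114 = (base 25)31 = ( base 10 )76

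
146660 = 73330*2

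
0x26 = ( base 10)38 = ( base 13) 2C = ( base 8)46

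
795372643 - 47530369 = 747842274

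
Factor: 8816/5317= 2^4 * 13^( - 1)*19^1 * 29^1*409^( - 1) 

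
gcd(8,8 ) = 8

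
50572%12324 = 1276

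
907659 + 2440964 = 3348623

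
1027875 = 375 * 2741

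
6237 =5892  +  345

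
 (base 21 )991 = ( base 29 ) 4rc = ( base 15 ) 1374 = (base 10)4159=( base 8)10077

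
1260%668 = 592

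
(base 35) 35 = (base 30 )3k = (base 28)3q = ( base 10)110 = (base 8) 156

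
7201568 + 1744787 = 8946355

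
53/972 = 53/972= 0.05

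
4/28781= 4/28781=0.00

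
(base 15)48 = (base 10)68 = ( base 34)20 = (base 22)32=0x44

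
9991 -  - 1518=11509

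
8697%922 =399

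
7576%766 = 682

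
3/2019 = 1/673 = 0.00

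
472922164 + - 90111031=382811133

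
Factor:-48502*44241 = - 2145776982 = -2^1*3^1* 14747^1*24251^1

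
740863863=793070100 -52206237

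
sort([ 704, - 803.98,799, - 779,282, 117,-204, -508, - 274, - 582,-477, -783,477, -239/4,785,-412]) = [-803.98, - 783 , -779 , - 582, - 508, - 477, - 412, - 274,- 204,-239/4,117,282,477,  704, 785, 799 ]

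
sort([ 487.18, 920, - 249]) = [ - 249,487.18,920 ]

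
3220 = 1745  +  1475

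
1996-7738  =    -  5742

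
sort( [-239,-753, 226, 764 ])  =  [ -753 ,  -  239, 226,764]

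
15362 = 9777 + 5585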